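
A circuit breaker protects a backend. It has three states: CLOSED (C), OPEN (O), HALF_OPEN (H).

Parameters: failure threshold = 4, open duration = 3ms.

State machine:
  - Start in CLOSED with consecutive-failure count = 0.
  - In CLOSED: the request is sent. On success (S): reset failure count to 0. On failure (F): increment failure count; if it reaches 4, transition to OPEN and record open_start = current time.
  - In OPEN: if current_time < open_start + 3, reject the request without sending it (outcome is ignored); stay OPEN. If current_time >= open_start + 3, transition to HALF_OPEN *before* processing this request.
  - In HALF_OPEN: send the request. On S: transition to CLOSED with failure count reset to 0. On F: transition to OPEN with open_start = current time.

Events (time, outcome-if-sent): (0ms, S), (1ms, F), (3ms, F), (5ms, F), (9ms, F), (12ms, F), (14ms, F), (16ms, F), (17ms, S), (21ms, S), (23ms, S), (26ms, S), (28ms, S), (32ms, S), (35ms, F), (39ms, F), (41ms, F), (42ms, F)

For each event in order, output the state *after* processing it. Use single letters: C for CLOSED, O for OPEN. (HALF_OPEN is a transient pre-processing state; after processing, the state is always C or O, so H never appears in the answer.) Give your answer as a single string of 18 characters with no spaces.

State after each event:
  event#1 t=0ms outcome=S: state=CLOSED
  event#2 t=1ms outcome=F: state=CLOSED
  event#3 t=3ms outcome=F: state=CLOSED
  event#4 t=5ms outcome=F: state=CLOSED
  event#5 t=9ms outcome=F: state=OPEN
  event#6 t=12ms outcome=F: state=OPEN
  event#7 t=14ms outcome=F: state=OPEN
  event#8 t=16ms outcome=F: state=OPEN
  event#9 t=17ms outcome=S: state=OPEN
  event#10 t=21ms outcome=S: state=CLOSED
  event#11 t=23ms outcome=S: state=CLOSED
  event#12 t=26ms outcome=S: state=CLOSED
  event#13 t=28ms outcome=S: state=CLOSED
  event#14 t=32ms outcome=S: state=CLOSED
  event#15 t=35ms outcome=F: state=CLOSED
  event#16 t=39ms outcome=F: state=CLOSED
  event#17 t=41ms outcome=F: state=CLOSED
  event#18 t=42ms outcome=F: state=OPEN

Answer: CCCCOOOOOCCCCCCCCO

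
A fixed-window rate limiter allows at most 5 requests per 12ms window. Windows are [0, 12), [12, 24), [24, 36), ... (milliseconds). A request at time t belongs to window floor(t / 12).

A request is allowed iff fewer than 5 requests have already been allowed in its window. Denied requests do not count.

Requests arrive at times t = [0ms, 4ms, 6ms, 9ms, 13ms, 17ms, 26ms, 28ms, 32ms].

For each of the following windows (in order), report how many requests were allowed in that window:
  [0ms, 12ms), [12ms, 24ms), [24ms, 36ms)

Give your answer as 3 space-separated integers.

Processing requests:
  req#1 t=0ms (window 0): ALLOW
  req#2 t=4ms (window 0): ALLOW
  req#3 t=6ms (window 0): ALLOW
  req#4 t=9ms (window 0): ALLOW
  req#5 t=13ms (window 1): ALLOW
  req#6 t=17ms (window 1): ALLOW
  req#7 t=26ms (window 2): ALLOW
  req#8 t=28ms (window 2): ALLOW
  req#9 t=32ms (window 2): ALLOW

Allowed counts by window: 4 2 3

Answer: 4 2 3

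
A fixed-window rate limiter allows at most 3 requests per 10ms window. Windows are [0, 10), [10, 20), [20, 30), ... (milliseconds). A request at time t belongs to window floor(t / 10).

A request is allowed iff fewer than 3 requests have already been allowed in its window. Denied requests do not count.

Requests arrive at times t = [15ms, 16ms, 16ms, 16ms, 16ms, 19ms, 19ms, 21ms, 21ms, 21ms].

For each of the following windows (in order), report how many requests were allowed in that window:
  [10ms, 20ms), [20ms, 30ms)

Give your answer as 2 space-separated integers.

Answer: 3 3

Derivation:
Processing requests:
  req#1 t=15ms (window 1): ALLOW
  req#2 t=16ms (window 1): ALLOW
  req#3 t=16ms (window 1): ALLOW
  req#4 t=16ms (window 1): DENY
  req#5 t=16ms (window 1): DENY
  req#6 t=19ms (window 1): DENY
  req#7 t=19ms (window 1): DENY
  req#8 t=21ms (window 2): ALLOW
  req#9 t=21ms (window 2): ALLOW
  req#10 t=21ms (window 2): ALLOW

Allowed counts by window: 3 3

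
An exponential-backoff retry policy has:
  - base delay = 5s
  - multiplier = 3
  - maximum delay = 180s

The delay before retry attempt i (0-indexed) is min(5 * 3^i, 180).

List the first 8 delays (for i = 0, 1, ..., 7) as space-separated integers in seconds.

Answer: 5 15 45 135 180 180 180 180

Derivation:
Computing each delay:
  i=0: min(5*3^0, 180) = 5
  i=1: min(5*3^1, 180) = 15
  i=2: min(5*3^2, 180) = 45
  i=3: min(5*3^3, 180) = 135
  i=4: min(5*3^4, 180) = 180
  i=5: min(5*3^5, 180) = 180
  i=6: min(5*3^6, 180) = 180
  i=7: min(5*3^7, 180) = 180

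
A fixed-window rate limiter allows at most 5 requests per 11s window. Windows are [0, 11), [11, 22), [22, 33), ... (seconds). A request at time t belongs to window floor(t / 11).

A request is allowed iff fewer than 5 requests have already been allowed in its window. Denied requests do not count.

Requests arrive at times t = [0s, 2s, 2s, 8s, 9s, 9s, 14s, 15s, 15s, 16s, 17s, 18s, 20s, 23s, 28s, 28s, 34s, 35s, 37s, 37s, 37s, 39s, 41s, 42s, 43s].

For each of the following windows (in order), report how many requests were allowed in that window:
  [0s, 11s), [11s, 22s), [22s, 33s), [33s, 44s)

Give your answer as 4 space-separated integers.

Answer: 5 5 3 5

Derivation:
Processing requests:
  req#1 t=0s (window 0): ALLOW
  req#2 t=2s (window 0): ALLOW
  req#3 t=2s (window 0): ALLOW
  req#4 t=8s (window 0): ALLOW
  req#5 t=9s (window 0): ALLOW
  req#6 t=9s (window 0): DENY
  req#7 t=14s (window 1): ALLOW
  req#8 t=15s (window 1): ALLOW
  req#9 t=15s (window 1): ALLOW
  req#10 t=16s (window 1): ALLOW
  req#11 t=17s (window 1): ALLOW
  req#12 t=18s (window 1): DENY
  req#13 t=20s (window 1): DENY
  req#14 t=23s (window 2): ALLOW
  req#15 t=28s (window 2): ALLOW
  req#16 t=28s (window 2): ALLOW
  req#17 t=34s (window 3): ALLOW
  req#18 t=35s (window 3): ALLOW
  req#19 t=37s (window 3): ALLOW
  req#20 t=37s (window 3): ALLOW
  req#21 t=37s (window 3): ALLOW
  req#22 t=39s (window 3): DENY
  req#23 t=41s (window 3): DENY
  req#24 t=42s (window 3): DENY
  req#25 t=43s (window 3): DENY

Allowed counts by window: 5 5 3 5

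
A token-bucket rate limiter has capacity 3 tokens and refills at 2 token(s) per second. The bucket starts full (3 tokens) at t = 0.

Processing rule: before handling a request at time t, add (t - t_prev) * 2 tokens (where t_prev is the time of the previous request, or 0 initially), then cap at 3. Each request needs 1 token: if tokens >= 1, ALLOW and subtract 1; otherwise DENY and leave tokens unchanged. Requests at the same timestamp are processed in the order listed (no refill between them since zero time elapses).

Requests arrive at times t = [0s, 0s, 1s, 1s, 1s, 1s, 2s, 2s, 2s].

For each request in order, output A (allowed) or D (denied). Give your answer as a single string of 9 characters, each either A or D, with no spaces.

Answer: AAAAADAAD

Derivation:
Simulating step by step:
  req#1 t=0s: ALLOW
  req#2 t=0s: ALLOW
  req#3 t=1s: ALLOW
  req#4 t=1s: ALLOW
  req#5 t=1s: ALLOW
  req#6 t=1s: DENY
  req#7 t=2s: ALLOW
  req#8 t=2s: ALLOW
  req#9 t=2s: DENY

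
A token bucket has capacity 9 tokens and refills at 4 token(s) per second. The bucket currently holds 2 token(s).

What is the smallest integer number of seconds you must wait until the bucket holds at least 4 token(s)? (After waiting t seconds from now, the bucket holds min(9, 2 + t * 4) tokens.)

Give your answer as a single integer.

Need 2 + t * 4 >= 4, so t >= 2/4.
Smallest integer t = ceil(2/4) = 1.

Answer: 1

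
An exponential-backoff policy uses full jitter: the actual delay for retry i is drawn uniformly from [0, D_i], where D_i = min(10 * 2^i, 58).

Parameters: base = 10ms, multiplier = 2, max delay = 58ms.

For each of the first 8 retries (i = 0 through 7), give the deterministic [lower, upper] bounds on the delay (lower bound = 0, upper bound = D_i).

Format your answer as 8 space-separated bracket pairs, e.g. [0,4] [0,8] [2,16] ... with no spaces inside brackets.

Answer: [0,10] [0,20] [0,40] [0,58] [0,58] [0,58] [0,58] [0,58]

Derivation:
Computing bounds per retry:
  i=0: D_i=min(10*2^0,58)=10, bounds=[0,10]
  i=1: D_i=min(10*2^1,58)=20, bounds=[0,20]
  i=2: D_i=min(10*2^2,58)=40, bounds=[0,40]
  i=3: D_i=min(10*2^3,58)=58, bounds=[0,58]
  i=4: D_i=min(10*2^4,58)=58, bounds=[0,58]
  i=5: D_i=min(10*2^5,58)=58, bounds=[0,58]
  i=6: D_i=min(10*2^6,58)=58, bounds=[0,58]
  i=7: D_i=min(10*2^7,58)=58, bounds=[0,58]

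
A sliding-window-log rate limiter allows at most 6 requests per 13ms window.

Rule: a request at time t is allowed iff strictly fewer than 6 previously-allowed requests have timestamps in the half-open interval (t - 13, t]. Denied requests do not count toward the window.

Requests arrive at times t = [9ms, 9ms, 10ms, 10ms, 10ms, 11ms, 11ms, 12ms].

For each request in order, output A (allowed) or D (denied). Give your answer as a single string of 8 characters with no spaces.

Answer: AAAAAADD

Derivation:
Tracking allowed requests in the window:
  req#1 t=9ms: ALLOW
  req#2 t=9ms: ALLOW
  req#3 t=10ms: ALLOW
  req#4 t=10ms: ALLOW
  req#5 t=10ms: ALLOW
  req#6 t=11ms: ALLOW
  req#7 t=11ms: DENY
  req#8 t=12ms: DENY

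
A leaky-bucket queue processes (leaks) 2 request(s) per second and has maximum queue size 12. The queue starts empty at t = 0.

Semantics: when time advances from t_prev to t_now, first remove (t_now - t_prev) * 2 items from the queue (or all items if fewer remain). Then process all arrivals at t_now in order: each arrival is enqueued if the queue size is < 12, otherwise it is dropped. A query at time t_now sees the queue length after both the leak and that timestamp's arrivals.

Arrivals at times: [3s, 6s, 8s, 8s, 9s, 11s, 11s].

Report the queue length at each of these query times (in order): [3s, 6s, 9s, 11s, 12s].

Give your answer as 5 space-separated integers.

Queue lengths at query times:
  query t=3s: backlog = 1
  query t=6s: backlog = 1
  query t=9s: backlog = 1
  query t=11s: backlog = 2
  query t=12s: backlog = 0

Answer: 1 1 1 2 0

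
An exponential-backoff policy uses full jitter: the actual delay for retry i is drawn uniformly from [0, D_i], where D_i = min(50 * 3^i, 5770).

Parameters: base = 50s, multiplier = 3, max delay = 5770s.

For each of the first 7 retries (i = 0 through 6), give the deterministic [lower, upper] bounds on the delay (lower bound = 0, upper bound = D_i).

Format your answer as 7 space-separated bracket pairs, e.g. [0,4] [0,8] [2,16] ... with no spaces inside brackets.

Answer: [0,50] [0,150] [0,450] [0,1350] [0,4050] [0,5770] [0,5770]

Derivation:
Computing bounds per retry:
  i=0: D_i=min(50*3^0,5770)=50, bounds=[0,50]
  i=1: D_i=min(50*3^1,5770)=150, bounds=[0,150]
  i=2: D_i=min(50*3^2,5770)=450, bounds=[0,450]
  i=3: D_i=min(50*3^3,5770)=1350, bounds=[0,1350]
  i=4: D_i=min(50*3^4,5770)=4050, bounds=[0,4050]
  i=5: D_i=min(50*3^5,5770)=5770, bounds=[0,5770]
  i=6: D_i=min(50*3^6,5770)=5770, bounds=[0,5770]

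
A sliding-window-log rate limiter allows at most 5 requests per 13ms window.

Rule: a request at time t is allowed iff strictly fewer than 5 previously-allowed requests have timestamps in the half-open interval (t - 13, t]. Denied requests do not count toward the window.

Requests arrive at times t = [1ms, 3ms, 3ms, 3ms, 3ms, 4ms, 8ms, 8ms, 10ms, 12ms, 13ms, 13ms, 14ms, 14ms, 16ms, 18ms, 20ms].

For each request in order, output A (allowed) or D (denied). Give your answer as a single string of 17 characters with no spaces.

Tracking allowed requests in the window:
  req#1 t=1ms: ALLOW
  req#2 t=3ms: ALLOW
  req#3 t=3ms: ALLOW
  req#4 t=3ms: ALLOW
  req#5 t=3ms: ALLOW
  req#6 t=4ms: DENY
  req#7 t=8ms: DENY
  req#8 t=8ms: DENY
  req#9 t=10ms: DENY
  req#10 t=12ms: DENY
  req#11 t=13ms: DENY
  req#12 t=13ms: DENY
  req#13 t=14ms: ALLOW
  req#14 t=14ms: DENY
  req#15 t=16ms: ALLOW
  req#16 t=18ms: ALLOW
  req#17 t=20ms: ALLOW

Answer: AAAAADDDDDDDADAAA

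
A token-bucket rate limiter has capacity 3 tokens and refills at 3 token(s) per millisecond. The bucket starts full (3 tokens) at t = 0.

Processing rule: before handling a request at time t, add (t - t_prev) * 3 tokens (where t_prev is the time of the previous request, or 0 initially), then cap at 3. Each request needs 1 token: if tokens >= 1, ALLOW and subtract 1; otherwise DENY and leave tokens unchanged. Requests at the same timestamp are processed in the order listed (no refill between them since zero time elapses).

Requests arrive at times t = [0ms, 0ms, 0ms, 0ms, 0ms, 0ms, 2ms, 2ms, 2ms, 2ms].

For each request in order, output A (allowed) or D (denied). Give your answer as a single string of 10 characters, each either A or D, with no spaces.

Simulating step by step:
  req#1 t=0ms: ALLOW
  req#2 t=0ms: ALLOW
  req#3 t=0ms: ALLOW
  req#4 t=0ms: DENY
  req#5 t=0ms: DENY
  req#6 t=0ms: DENY
  req#7 t=2ms: ALLOW
  req#8 t=2ms: ALLOW
  req#9 t=2ms: ALLOW
  req#10 t=2ms: DENY

Answer: AAADDDAAAD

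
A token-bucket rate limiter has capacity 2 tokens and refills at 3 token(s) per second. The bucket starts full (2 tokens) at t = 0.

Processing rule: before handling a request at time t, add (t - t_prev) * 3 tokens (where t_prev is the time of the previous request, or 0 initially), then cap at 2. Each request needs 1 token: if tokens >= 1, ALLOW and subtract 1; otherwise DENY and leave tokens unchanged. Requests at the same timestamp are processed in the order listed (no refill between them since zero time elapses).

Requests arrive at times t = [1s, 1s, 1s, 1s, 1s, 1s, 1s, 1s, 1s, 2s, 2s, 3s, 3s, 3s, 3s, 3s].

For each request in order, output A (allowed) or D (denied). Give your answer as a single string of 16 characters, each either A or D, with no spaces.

Simulating step by step:
  req#1 t=1s: ALLOW
  req#2 t=1s: ALLOW
  req#3 t=1s: DENY
  req#4 t=1s: DENY
  req#5 t=1s: DENY
  req#6 t=1s: DENY
  req#7 t=1s: DENY
  req#8 t=1s: DENY
  req#9 t=1s: DENY
  req#10 t=2s: ALLOW
  req#11 t=2s: ALLOW
  req#12 t=3s: ALLOW
  req#13 t=3s: ALLOW
  req#14 t=3s: DENY
  req#15 t=3s: DENY
  req#16 t=3s: DENY

Answer: AADDDDDDDAAAADDD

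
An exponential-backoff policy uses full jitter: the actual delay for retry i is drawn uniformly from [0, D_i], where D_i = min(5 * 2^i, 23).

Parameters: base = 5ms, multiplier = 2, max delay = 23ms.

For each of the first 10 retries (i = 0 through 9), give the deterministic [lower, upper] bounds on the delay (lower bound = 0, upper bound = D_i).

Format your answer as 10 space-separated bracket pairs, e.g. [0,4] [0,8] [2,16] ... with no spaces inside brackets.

Answer: [0,5] [0,10] [0,20] [0,23] [0,23] [0,23] [0,23] [0,23] [0,23] [0,23]

Derivation:
Computing bounds per retry:
  i=0: D_i=min(5*2^0,23)=5, bounds=[0,5]
  i=1: D_i=min(5*2^1,23)=10, bounds=[0,10]
  i=2: D_i=min(5*2^2,23)=20, bounds=[0,20]
  i=3: D_i=min(5*2^3,23)=23, bounds=[0,23]
  i=4: D_i=min(5*2^4,23)=23, bounds=[0,23]
  i=5: D_i=min(5*2^5,23)=23, bounds=[0,23]
  i=6: D_i=min(5*2^6,23)=23, bounds=[0,23]
  i=7: D_i=min(5*2^7,23)=23, bounds=[0,23]
  i=8: D_i=min(5*2^8,23)=23, bounds=[0,23]
  i=9: D_i=min(5*2^9,23)=23, bounds=[0,23]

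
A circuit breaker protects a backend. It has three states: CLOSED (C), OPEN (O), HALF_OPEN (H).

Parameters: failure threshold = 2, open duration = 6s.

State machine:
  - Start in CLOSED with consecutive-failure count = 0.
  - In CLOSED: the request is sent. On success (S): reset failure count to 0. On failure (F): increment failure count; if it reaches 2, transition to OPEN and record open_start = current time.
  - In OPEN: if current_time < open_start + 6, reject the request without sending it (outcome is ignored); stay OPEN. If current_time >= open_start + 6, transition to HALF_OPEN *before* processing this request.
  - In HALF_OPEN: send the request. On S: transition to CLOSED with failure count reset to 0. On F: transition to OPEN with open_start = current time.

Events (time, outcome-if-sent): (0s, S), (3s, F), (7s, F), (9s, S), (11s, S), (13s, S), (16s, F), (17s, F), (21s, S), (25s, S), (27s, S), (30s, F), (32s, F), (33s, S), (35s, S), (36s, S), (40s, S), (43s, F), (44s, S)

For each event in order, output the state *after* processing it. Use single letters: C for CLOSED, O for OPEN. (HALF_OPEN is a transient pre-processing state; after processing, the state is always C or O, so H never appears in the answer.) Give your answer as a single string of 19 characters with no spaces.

Answer: CCOOOCCOOCCCOOOOCCC

Derivation:
State after each event:
  event#1 t=0s outcome=S: state=CLOSED
  event#2 t=3s outcome=F: state=CLOSED
  event#3 t=7s outcome=F: state=OPEN
  event#4 t=9s outcome=S: state=OPEN
  event#5 t=11s outcome=S: state=OPEN
  event#6 t=13s outcome=S: state=CLOSED
  event#7 t=16s outcome=F: state=CLOSED
  event#8 t=17s outcome=F: state=OPEN
  event#9 t=21s outcome=S: state=OPEN
  event#10 t=25s outcome=S: state=CLOSED
  event#11 t=27s outcome=S: state=CLOSED
  event#12 t=30s outcome=F: state=CLOSED
  event#13 t=32s outcome=F: state=OPEN
  event#14 t=33s outcome=S: state=OPEN
  event#15 t=35s outcome=S: state=OPEN
  event#16 t=36s outcome=S: state=OPEN
  event#17 t=40s outcome=S: state=CLOSED
  event#18 t=43s outcome=F: state=CLOSED
  event#19 t=44s outcome=S: state=CLOSED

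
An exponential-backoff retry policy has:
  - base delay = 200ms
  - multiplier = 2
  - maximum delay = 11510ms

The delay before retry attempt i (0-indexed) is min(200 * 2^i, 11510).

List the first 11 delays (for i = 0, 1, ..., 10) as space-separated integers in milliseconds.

Computing each delay:
  i=0: min(200*2^0, 11510) = 200
  i=1: min(200*2^1, 11510) = 400
  i=2: min(200*2^2, 11510) = 800
  i=3: min(200*2^3, 11510) = 1600
  i=4: min(200*2^4, 11510) = 3200
  i=5: min(200*2^5, 11510) = 6400
  i=6: min(200*2^6, 11510) = 11510
  i=7: min(200*2^7, 11510) = 11510
  i=8: min(200*2^8, 11510) = 11510
  i=9: min(200*2^9, 11510) = 11510
  i=10: min(200*2^10, 11510) = 11510

Answer: 200 400 800 1600 3200 6400 11510 11510 11510 11510 11510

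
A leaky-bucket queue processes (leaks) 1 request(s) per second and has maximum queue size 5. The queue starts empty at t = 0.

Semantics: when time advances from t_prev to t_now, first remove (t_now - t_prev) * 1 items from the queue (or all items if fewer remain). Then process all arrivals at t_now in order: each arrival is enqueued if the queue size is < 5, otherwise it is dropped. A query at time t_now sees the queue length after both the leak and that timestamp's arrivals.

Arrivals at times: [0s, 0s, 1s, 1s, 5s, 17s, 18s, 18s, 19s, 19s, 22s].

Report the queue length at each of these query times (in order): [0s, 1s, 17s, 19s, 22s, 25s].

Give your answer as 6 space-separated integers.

Answer: 2 3 1 3 1 0

Derivation:
Queue lengths at query times:
  query t=0s: backlog = 2
  query t=1s: backlog = 3
  query t=17s: backlog = 1
  query t=19s: backlog = 3
  query t=22s: backlog = 1
  query t=25s: backlog = 0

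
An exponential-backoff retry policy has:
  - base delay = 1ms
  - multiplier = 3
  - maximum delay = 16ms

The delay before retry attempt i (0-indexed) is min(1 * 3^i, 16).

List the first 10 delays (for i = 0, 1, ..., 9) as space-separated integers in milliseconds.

Answer: 1 3 9 16 16 16 16 16 16 16

Derivation:
Computing each delay:
  i=0: min(1*3^0, 16) = 1
  i=1: min(1*3^1, 16) = 3
  i=2: min(1*3^2, 16) = 9
  i=3: min(1*3^3, 16) = 16
  i=4: min(1*3^4, 16) = 16
  i=5: min(1*3^5, 16) = 16
  i=6: min(1*3^6, 16) = 16
  i=7: min(1*3^7, 16) = 16
  i=8: min(1*3^8, 16) = 16
  i=9: min(1*3^9, 16) = 16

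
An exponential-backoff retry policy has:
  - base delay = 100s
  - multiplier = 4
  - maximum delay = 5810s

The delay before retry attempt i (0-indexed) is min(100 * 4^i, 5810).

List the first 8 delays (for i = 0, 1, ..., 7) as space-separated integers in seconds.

Computing each delay:
  i=0: min(100*4^0, 5810) = 100
  i=1: min(100*4^1, 5810) = 400
  i=2: min(100*4^2, 5810) = 1600
  i=3: min(100*4^3, 5810) = 5810
  i=4: min(100*4^4, 5810) = 5810
  i=5: min(100*4^5, 5810) = 5810
  i=6: min(100*4^6, 5810) = 5810
  i=7: min(100*4^7, 5810) = 5810

Answer: 100 400 1600 5810 5810 5810 5810 5810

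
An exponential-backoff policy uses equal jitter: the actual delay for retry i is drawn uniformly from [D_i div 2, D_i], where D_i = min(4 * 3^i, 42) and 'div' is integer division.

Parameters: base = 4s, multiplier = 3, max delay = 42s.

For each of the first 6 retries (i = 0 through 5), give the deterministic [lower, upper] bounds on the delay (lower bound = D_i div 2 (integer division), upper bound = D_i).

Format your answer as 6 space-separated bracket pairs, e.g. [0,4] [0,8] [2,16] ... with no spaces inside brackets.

Computing bounds per retry:
  i=0: D_i=min(4*3^0,42)=4, bounds=[2,4]
  i=1: D_i=min(4*3^1,42)=12, bounds=[6,12]
  i=2: D_i=min(4*3^2,42)=36, bounds=[18,36]
  i=3: D_i=min(4*3^3,42)=42, bounds=[21,42]
  i=4: D_i=min(4*3^4,42)=42, bounds=[21,42]
  i=5: D_i=min(4*3^5,42)=42, bounds=[21,42]

Answer: [2,4] [6,12] [18,36] [21,42] [21,42] [21,42]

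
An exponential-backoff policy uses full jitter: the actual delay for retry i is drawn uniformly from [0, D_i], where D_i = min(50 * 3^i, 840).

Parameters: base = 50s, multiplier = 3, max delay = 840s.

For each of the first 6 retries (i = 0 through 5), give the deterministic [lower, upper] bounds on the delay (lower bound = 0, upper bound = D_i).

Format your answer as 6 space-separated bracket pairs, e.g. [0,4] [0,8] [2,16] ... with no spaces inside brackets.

Computing bounds per retry:
  i=0: D_i=min(50*3^0,840)=50, bounds=[0,50]
  i=1: D_i=min(50*3^1,840)=150, bounds=[0,150]
  i=2: D_i=min(50*3^2,840)=450, bounds=[0,450]
  i=3: D_i=min(50*3^3,840)=840, bounds=[0,840]
  i=4: D_i=min(50*3^4,840)=840, bounds=[0,840]
  i=5: D_i=min(50*3^5,840)=840, bounds=[0,840]

Answer: [0,50] [0,150] [0,450] [0,840] [0,840] [0,840]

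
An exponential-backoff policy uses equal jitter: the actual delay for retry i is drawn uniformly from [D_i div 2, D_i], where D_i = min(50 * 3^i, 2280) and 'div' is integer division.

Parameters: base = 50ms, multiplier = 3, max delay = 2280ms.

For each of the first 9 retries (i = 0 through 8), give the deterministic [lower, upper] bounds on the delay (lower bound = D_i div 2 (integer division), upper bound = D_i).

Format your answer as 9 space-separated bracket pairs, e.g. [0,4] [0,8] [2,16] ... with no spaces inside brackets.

Computing bounds per retry:
  i=0: D_i=min(50*3^0,2280)=50, bounds=[25,50]
  i=1: D_i=min(50*3^1,2280)=150, bounds=[75,150]
  i=2: D_i=min(50*3^2,2280)=450, bounds=[225,450]
  i=3: D_i=min(50*3^3,2280)=1350, bounds=[675,1350]
  i=4: D_i=min(50*3^4,2280)=2280, bounds=[1140,2280]
  i=5: D_i=min(50*3^5,2280)=2280, bounds=[1140,2280]
  i=6: D_i=min(50*3^6,2280)=2280, bounds=[1140,2280]
  i=7: D_i=min(50*3^7,2280)=2280, bounds=[1140,2280]
  i=8: D_i=min(50*3^8,2280)=2280, bounds=[1140,2280]

Answer: [25,50] [75,150] [225,450] [675,1350] [1140,2280] [1140,2280] [1140,2280] [1140,2280] [1140,2280]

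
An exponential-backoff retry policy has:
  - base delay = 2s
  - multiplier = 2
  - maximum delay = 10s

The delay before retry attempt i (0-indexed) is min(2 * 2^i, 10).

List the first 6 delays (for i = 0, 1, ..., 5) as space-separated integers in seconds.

Answer: 2 4 8 10 10 10

Derivation:
Computing each delay:
  i=0: min(2*2^0, 10) = 2
  i=1: min(2*2^1, 10) = 4
  i=2: min(2*2^2, 10) = 8
  i=3: min(2*2^3, 10) = 10
  i=4: min(2*2^4, 10) = 10
  i=5: min(2*2^5, 10) = 10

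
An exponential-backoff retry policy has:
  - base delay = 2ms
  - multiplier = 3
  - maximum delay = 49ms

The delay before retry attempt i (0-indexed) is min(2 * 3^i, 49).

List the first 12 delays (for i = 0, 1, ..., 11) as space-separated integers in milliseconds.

Answer: 2 6 18 49 49 49 49 49 49 49 49 49

Derivation:
Computing each delay:
  i=0: min(2*3^0, 49) = 2
  i=1: min(2*3^1, 49) = 6
  i=2: min(2*3^2, 49) = 18
  i=3: min(2*3^3, 49) = 49
  i=4: min(2*3^4, 49) = 49
  i=5: min(2*3^5, 49) = 49
  i=6: min(2*3^6, 49) = 49
  i=7: min(2*3^7, 49) = 49
  i=8: min(2*3^8, 49) = 49
  i=9: min(2*3^9, 49) = 49
  i=10: min(2*3^10, 49) = 49
  i=11: min(2*3^11, 49) = 49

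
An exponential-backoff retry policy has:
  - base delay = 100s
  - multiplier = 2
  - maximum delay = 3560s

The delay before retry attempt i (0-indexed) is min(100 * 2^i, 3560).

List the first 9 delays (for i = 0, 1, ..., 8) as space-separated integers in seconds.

Answer: 100 200 400 800 1600 3200 3560 3560 3560

Derivation:
Computing each delay:
  i=0: min(100*2^0, 3560) = 100
  i=1: min(100*2^1, 3560) = 200
  i=2: min(100*2^2, 3560) = 400
  i=3: min(100*2^3, 3560) = 800
  i=4: min(100*2^4, 3560) = 1600
  i=5: min(100*2^5, 3560) = 3200
  i=6: min(100*2^6, 3560) = 3560
  i=7: min(100*2^7, 3560) = 3560
  i=8: min(100*2^8, 3560) = 3560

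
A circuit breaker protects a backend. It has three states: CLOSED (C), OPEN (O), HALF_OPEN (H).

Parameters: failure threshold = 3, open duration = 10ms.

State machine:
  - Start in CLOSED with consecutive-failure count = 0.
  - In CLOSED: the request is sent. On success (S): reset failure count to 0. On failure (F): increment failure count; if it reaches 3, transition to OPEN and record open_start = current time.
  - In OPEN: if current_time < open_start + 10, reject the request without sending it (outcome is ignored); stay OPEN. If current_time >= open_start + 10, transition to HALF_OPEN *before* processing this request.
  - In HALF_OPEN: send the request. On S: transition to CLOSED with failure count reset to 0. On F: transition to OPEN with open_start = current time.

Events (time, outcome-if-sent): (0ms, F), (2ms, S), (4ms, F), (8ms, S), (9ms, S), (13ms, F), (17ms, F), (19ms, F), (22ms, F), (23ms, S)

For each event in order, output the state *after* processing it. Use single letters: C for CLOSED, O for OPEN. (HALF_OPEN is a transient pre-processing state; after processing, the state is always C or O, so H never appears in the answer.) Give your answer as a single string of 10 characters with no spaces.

Answer: CCCCCCCOOO

Derivation:
State after each event:
  event#1 t=0ms outcome=F: state=CLOSED
  event#2 t=2ms outcome=S: state=CLOSED
  event#3 t=4ms outcome=F: state=CLOSED
  event#4 t=8ms outcome=S: state=CLOSED
  event#5 t=9ms outcome=S: state=CLOSED
  event#6 t=13ms outcome=F: state=CLOSED
  event#7 t=17ms outcome=F: state=CLOSED
  event#8 t=19ms outcome=F: state=OPEN
  event#9 t=22ms outcome=F: state=OPEN
  event#10 t=23ms outcome=S: state=OPEN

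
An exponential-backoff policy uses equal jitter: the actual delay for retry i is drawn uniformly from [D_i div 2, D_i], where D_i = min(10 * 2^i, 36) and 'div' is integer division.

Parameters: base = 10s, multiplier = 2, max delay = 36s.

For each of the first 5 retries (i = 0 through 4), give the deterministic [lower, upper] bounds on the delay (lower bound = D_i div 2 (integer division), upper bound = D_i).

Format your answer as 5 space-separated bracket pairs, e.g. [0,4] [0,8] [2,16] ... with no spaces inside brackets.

Computing bounds per retry:
  i=0: D_i=min(10*2^0,36)=10, bounds=[5,10]
  i=1: D_i=min(10*2^1,36)=20, bounds=[10,20]
  i=2: D_i=min(10*2^2,36)=36, bounds=[18,36]
  i=3: D_i=min(10*2^3,36)=36, bounds=[18,36]
  i=4: D_i=min(10*2^4,36)=36, bounds=[18,36]

Answer: [5,10] [10,20] [18,36] [18,36] [18,36]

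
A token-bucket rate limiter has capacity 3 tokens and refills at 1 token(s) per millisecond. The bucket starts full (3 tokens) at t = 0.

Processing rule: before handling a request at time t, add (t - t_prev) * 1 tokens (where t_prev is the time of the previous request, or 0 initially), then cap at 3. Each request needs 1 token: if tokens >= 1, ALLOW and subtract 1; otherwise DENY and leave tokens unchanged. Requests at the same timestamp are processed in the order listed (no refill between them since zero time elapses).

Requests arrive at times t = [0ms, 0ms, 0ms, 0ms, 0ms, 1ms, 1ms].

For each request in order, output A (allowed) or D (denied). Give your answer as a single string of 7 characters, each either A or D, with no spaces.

Simulating step by step:
  req#1 t=0ms: ALLOW
  req#2 t=0ms: ALLOW
  req#3 t=0ms: ALLOW
  req#4 t=0ms: DENY
  req#5 t=0ms: DENY
  req#6 t=1ms: ALLOW
  req#7 t=1ms: DENY

Answer: AAADDAD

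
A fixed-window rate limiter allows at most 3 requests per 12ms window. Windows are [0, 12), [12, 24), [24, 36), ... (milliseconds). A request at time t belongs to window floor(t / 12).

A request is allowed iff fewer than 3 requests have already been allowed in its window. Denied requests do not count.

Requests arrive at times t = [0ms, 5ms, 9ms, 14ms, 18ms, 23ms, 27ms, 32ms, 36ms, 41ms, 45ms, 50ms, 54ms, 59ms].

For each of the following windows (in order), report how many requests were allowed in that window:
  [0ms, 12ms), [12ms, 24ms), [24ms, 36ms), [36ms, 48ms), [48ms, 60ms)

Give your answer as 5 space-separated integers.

Processing requests:
  req#1 t=0ms (window 0): ALLOW
  req#2 t=5ms (window 0): ALLOW
  req#3 t=9ms (window 0): ALLOW
  req#4 t=14ms (window 1): ALLOW
  req#5 t=18ms (window 1): ALLOW
  req#6 t=23ms (window 1): ALLOW
  req#7 t=27ms (window 2): ALLOW
  req#8 t=32ms (window 2): ALLOW
  req#9 t=36ms (window 3): ALLOW
  req#10 t=41ms (window 3): ALLOW
  req#11 t=45ms (window 3): ALLOW
  req#12 t=50ms (window 4): ALLOW
  req#13 t=54ms (window 4): ALLOW
  req#14 t=59ms (window 4): ALLOW

Allowed counts by window: 3 3 2 3 3

Answer: 3 3 2 3 3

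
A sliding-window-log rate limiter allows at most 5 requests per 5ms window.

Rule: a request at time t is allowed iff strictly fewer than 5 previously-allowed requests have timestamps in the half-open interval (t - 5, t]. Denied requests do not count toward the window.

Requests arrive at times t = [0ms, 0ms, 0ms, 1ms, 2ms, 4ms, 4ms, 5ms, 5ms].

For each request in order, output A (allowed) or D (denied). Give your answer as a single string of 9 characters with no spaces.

Tracking allowed requests in the window:
  req#1 t=0ms: ALLOW
  req#2 t=0ms: ALLOW
  req#3 t=0ms: ALLOW
  req#4 t=1ms: ALLOW
  req#5 t=2ms: ALLOW
  req#6 t=4ms: DENY
  req#7 t=4ms: DENY
  req#8 t=5ms: ALLOW
  req#9 t=5ms: ALLOW

Answer: AAAAADDAA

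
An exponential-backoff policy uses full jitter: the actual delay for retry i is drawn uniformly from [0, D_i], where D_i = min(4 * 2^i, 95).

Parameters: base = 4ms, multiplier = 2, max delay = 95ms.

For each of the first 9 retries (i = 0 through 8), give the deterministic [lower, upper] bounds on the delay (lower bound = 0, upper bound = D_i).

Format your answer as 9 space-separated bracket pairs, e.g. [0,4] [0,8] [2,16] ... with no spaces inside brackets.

Answer: [0,4] [0,8] [0,16] [0,32] [0,64] [0,95] [0,95] [0,95] [0,95]

Derivation:
Computing bounds per retry:
  i=0: D_i=min(4*2^0,95)=4, bounds=[0,4]
  i=1: D_i=min(4*2^1,95)=8, bounds=[0,8]
  i=2: D_i=min(4*2^2,95)=16, bounds=[0,16]
  i=3: D_i=min(4*2^3,95)=32, bounds=[0,32]
  i=4: D_i=min(4*2^4,95)=64, bounds=[0,64]
  i=5: D_i=min(4*2^5,95)=95, bounds=[0,95]
  i=6: D_i=min(4*2^6,95)=95, bounds=[0,95]
  i=7: D_i=min(4*2^7,95)=95, bounds=[0,95]
  i=8: D_i=min(4*2^8,95)=95, bounds=[0,95]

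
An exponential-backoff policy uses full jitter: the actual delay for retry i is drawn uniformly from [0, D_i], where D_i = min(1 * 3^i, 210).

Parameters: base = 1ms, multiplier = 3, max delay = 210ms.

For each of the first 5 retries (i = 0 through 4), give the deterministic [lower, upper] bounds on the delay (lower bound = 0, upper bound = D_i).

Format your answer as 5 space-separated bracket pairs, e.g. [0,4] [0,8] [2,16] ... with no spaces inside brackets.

Computing bounds per retry:
  i=0: D_i=min(1*3^0,210)=1, bounds=[0,1]
  i=1: D_i=min(1*3^1,210)=3, bounds=[0,3]
  i=2: D_i=min(1*3^2,210)=9, bounds=[0,9]
  i=3: D_i=min(1*3^3,210)=27, bounds=[0,27]
  i=4: D_i=min(1*3^4,210)=81, bounds=[0,81]

Answer: [0,1] [0,3] [0,9] [0,27] [0,81]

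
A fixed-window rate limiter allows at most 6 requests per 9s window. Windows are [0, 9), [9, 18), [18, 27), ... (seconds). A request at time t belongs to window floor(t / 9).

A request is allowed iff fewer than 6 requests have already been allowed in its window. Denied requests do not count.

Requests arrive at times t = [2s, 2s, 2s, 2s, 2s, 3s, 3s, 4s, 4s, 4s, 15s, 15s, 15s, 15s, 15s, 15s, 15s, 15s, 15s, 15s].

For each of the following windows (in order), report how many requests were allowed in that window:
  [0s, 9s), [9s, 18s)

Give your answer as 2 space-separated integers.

Processing requests:
  req#1 t=2s (window 0): ALLOW
  req#2 t=2s (window 0): ALLOW
  req#3 t=2s (window 0): ALLOW
  req#4 t=2s (window 0): ALLOW
  req#5 t=2s (window 0): ALLOW
  req#6 t=3s (window 0): ALLOW
  req#7 t=3s (window 0): DENY
  req#8 t=4s (window 0): DENY
  req#9 t=4s (window 0): DENY
  req#10 t=4s (window 0): DENY
  req#11 t=15s (window 1): ALLOW
  req#12 t=15s (window 1): ALLOW
  req#13 t=15s (window 1): ALLOW
  req#14 t=15s (window 1): ALLOW
  req#15 t=15s (window 1): ALLOW
  req#16 t=15s (window 1): ALLOW
  req#17 t=15s (window 1): DENY
  req#18 t=15s (window 1): DENY
  req#19 t=15s (window 1): DENY
  req#20 t=15s (window 1): DENY

Allowed counts by window: 6 6

Answer: 6 6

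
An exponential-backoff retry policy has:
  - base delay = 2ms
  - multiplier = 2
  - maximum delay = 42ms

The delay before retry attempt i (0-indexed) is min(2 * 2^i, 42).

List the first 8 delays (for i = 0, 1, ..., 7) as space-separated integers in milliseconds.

Computing each delay:
  i=0: min(2*2^0, 42) = 2
  i=1: min(2*2^1, 42) = 4
  i=2: min(2*2^2, 42) = 8
  i=3: min(2*2^3, 42) = 16
  i=4: min(2*2^4, 42) = 32
  i=5: min(2*2^5, 42) = 42
  i=6: min(2*2^6, 42) = 42
  i=7: min(2*2^7, 42) = 42

Answer: 2 4 8 16 32 42 42 42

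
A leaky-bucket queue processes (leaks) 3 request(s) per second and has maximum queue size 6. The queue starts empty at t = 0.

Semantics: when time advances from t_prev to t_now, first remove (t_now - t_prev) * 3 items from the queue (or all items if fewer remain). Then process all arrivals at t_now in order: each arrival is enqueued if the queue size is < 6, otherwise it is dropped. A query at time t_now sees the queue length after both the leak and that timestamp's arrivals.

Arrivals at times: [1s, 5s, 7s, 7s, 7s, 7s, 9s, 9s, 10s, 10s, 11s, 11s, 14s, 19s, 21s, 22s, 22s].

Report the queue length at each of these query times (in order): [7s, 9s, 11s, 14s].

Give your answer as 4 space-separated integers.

Answer: 4 2 2 1

Derivation:
Queue lengths at query times:
  query t=7s: backlog = 4
  query t=9s: backlog = 2
  query t=11s: backlog = 2
  query t=14s: backlog = 1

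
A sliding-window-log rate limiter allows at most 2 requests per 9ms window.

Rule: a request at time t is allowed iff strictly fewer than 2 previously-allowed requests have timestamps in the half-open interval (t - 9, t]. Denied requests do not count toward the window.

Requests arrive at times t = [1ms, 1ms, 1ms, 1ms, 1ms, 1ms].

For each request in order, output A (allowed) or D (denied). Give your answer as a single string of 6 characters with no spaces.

Tracking allowed requests in the window:
  req#1 t=1ms: ALLOW
  req#2 t=1ms: ALLOW
  req#3 t=1ms: DENY
  req#4 t=1ms: DENY
  req#5 t=1ms: DENY
  req#6 t=1ms: DENY

Answer: AADDDD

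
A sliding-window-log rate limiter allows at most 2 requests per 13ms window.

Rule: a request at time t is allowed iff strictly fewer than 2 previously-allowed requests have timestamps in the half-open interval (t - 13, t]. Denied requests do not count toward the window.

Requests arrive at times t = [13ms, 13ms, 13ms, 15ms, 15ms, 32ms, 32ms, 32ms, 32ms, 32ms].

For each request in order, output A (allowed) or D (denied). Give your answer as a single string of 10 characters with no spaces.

Answer: AADDDAADDD

Derivation:
Tracking allowed requests in the window:
  req#1 t=13ms: ALLOW
  req#2 t=13ms: ALLOW
  req#3 t=13ms: DENY
  req#4 t=15ms: DENY
  req#5 t=15ms: DENY
  req#6 t=32ms: ALLOW
  req#7 t=32ms: ALLOW
  req#8 t=32ms: DENY
  req#9 t=32ms: DENY
  req#10 t=32ms: DENY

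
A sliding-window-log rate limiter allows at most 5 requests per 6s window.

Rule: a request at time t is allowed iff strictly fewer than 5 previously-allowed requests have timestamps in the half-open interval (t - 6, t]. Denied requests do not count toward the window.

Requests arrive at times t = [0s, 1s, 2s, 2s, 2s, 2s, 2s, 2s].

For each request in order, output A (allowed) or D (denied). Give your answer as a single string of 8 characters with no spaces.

Answer: AAAAADDD

Derivation:
Tracking allowed requests in the window:
  req#1 t=0s: ALLOW
  req#2 t=1s: ALLOW
  req#3 t=2s: ALLOW
  req#4 t=2s: ALLOW
  req#5 t=2s: ALLOW
  req#6 t=2s: DENY
  req#7 t=2s: DENY
  req#8 t=2s: DENY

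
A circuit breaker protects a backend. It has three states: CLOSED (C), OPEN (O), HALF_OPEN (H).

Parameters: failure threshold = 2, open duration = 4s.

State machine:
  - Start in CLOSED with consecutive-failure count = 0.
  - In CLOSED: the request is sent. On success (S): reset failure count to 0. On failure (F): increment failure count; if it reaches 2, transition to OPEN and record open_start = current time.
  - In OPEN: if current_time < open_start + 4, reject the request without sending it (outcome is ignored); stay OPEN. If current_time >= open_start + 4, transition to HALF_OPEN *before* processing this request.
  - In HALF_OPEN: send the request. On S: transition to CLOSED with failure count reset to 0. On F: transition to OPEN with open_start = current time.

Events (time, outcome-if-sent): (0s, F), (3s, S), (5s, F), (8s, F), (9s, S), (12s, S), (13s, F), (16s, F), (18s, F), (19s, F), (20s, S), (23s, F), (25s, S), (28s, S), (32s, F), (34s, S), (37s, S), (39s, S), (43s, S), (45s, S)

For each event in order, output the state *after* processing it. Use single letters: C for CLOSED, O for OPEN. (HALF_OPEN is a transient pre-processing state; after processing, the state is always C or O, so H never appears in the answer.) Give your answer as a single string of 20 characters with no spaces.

Answer: CCCOOCCOOOCCCCCCCCCC

Derivation:
State after each event:
  event#1 t=0s outcome=F: state=CLOSED
  event#2 t=3s outcome=S: state=CLOSED
  event#3 t=5s outcome=F: state=CLOSED
  event#4 t=8s outcome=F: state=OPEN
  event#5 t=9s outcome=S: state=OPEN
  event#6 t=12s outcome=S: state=CLOSED
  event#7 t=13s outcome=F: state=CLOSED
  event#8 t=16s outcome=F: state=OPEN
  event#9 t=18s outcome=F: state=OPEN
  event#10 t=19s outcome=F: state=OPEN
  event#11 t=20s outcome=S: state=CLOSED
  event#12 t=23s outcome=F: state=CLOSED
  event#13 t=25s outcome=S: state=CLOSED
  event#14 t=28s outcome=S: state=CLOSED
  event#15 t=32s outcome=F: state=CLOSED
  event#16 t=34s outcome=S: state=CLOSED
  event#17 t=37s outcome=S: state=CLOSED
  event#18 t=39s outcome=S: state=CLOSED
  event#19 t=43s outcome=S: state=CLOSED
  event#20 t=45s outcome=S: state=CLOSED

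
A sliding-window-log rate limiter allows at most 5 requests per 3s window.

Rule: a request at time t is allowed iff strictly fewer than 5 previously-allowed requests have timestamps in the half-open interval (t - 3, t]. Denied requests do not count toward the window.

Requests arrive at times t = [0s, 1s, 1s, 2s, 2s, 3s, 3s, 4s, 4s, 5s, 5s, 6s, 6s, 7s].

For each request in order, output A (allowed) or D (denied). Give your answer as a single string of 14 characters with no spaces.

Answer: AAAAAADAAAAADA

Derivation:
Tracking allowed requests in the window:
  req#1 t=0s: ALLOW
  req#2 t=1s: ALLOW
  req#3 t=1s: ALLOW
  req#4 t=2s: ALLOW
  req#5 t=2s: ALLOW
  req#6 t=3s: ALLOW
  req#7 t=3s: DENY
  req#8 t=4s: ALLOW
  req#9 t=4s: ALLOW
  req#10 t=5s: ALLOW
  req#11 t=5s: ALLOW
  req#12 t=6s: ALLOW
  req#13 t=6s: DENY
  req#14 t=7s: ALLOW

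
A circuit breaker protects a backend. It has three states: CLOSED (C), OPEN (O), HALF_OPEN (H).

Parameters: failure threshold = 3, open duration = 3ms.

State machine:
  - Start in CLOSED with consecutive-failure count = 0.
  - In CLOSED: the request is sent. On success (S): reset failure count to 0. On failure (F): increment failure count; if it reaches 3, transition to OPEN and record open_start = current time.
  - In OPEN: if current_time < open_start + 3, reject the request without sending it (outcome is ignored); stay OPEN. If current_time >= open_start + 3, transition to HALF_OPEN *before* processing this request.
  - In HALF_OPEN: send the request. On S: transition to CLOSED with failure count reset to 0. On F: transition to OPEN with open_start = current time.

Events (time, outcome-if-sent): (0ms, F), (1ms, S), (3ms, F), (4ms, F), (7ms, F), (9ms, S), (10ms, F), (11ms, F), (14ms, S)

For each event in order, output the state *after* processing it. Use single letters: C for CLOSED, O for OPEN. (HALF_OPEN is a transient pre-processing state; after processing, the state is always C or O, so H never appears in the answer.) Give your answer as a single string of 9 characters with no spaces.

State after each event:
  event#1 t=0ms outcome=F: state=CLOSED
  event#2 t=1ms outcome=S: state=CLOSED
  event#3 t=3ms outcome=F: state=CLOSED
  event#4 t=4ms outcome=F: state=CLOSED
  event#5 t=7ms outcome=F: state=OPEN
  event#6 t=9ms outcome=S: state=OPEN
  event#7 t=10ms outcome=F: state=OPEN
  event#8 t=11ms outcome=F: state=OPEN
  event#9 t=14ms outcome=S: state=CLOSED

Answer: CCCCOOOOC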